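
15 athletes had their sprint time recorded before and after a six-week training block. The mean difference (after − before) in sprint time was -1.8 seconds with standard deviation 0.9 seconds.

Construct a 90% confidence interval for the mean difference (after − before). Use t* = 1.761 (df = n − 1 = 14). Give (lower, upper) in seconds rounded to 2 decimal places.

(-2.21, -1.39)

Paired design: SE = s_d/√n = 0.9/√15 = 0.2324.
t* = 1.761; margin of error = 1.761 × 0.2324 = 0.4093.
-1.8 ± 0.4093 → (-2.21, -1.39).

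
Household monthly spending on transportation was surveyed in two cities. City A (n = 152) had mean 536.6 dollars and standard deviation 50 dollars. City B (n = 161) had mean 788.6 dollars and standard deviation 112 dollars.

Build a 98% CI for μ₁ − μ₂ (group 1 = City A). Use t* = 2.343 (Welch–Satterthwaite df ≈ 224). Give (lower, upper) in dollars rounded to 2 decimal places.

Per-group SEs: s₁/√n₁ = 50/√152 = 4.0555, s₂/√n₂ = 112/√161 = 8.8268.
Unpooled SE of the difference: √(16.44708025 + 77.91239824) = 9.7139.
Margin of error = t* · SE = 2.343 × 9.7139 = 22.7597.
x̄₁ − x̄₂ = 536.6 − 788.6 = -252.0000.
CI: -252.0000 ± 22.7597 = (-274.76, -229.24).

(-274.76, -229.24)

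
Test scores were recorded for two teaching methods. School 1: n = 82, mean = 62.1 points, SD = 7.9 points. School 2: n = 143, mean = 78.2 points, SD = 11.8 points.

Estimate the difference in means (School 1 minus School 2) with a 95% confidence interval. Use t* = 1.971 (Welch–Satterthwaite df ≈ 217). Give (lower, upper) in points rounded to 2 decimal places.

(-18.70, -13.50)

Per-group SEs: s₁/√n₁ = 7.9/√82 = 0.8724, s₂/√n₂ = 11.8/√143 = 0.9868.
Unpooled SE of the difference: √(0.76108176 + 0.97377424) = 1.3171.
Margin of error = t* · SE = 1.971 × 1.3171 = 2.5960.
x̄₁ − x̄₂ = 62.1 − 78.2 = -16.1000.
CI: -16.1000 ± 2.5960 = (-18.70, -13.50).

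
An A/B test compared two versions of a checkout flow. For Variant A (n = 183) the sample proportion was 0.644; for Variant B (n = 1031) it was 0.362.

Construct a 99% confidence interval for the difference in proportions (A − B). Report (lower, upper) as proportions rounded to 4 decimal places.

(0.1830, 0.3810)

Each SE is √(p̂(1−p̂)/n): √(0.6440·0.3560/183) = 0.03540 and √(0.3620·0.6380/1031) = 0.01497.
SE(p̂₁ − p̂₂) = √(SE₁² + SE₂²) = √(0.00125316 + 0.0002241009) = 0.03844, since the two samples are independent.
At 99% confidence z* = 2.576; margin = 2.576 × 0.03844 = 0.09902.
The difference is 0.6440 − 0.3620 = 0.2820, so the interval is 0.2820 ± 0.09902 = (0.1830, 0.3810).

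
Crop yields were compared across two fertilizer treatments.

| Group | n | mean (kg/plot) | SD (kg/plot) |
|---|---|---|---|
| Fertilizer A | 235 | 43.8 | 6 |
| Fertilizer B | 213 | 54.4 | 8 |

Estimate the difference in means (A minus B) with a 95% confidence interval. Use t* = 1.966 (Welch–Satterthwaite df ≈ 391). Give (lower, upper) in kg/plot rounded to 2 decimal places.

(-11.92, -9.28)

SE₁ = s₁/√n₁ = 6/√235 = 0.3914; SE₂ = 8/√213 = 0.5482.
Independent samples, unequal variances: SE_diff = √(SE₁² + SE₂²) = √(0.15319396 + 0.30052324) = 0.6736.
t* = 1.966, so margin of error = 1.966 × 0.6736 = 1.3243.
Difference in means = 43.8 − 54.4 = -10.6000.
-10.6000 ± 1.3243 → (-11.92, -9.28).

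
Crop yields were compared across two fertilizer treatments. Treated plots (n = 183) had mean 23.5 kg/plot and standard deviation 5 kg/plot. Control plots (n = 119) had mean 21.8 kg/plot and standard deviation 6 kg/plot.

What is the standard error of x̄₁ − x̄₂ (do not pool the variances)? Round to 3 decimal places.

Standard errors of each mean: 5/√183 = 0.3696 and 6/√119 = 0.5500.
SE(x̄₁ − x̄₂) = √(0.3696² + 0.5500²) = 0.6626 for independent samples with unequal variances.

0.663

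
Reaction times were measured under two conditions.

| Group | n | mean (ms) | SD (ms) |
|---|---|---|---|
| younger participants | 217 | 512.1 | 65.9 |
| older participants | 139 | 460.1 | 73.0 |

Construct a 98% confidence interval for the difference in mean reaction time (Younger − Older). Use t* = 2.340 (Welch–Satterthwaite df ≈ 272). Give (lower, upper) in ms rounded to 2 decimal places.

SE₁ = s₁/√n₁ = 65.9/√217 = 4.4736; SE₂ = 73.0/√139 = 6.1918.
Independent samples, unequal variances: SE_diff = √(SE₁² + SE₂²) = √(20.01309696 + 38.33838724) = 7.6388.
t* = 2.340, so margin of error = 2.340 × 7.6388 = 17.8748.
Difference in means = 512.1 − 460.1 = 52.0000.
52.0000 ± 17.8748 → (34.13, 69.87).

(34.13, 69.87)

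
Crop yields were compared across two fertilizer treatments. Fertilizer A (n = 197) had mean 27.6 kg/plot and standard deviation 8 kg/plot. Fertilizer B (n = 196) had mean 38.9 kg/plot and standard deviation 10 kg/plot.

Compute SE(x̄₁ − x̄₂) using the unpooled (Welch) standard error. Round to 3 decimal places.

Standard errors of each mean: 8/√197 = 0.5700 and 10/√196 = 0.7143.
SE(x̄₁ − x̄₂) = √(0.5700² + 0.7143²) = 0.9139 for independent samples with unequal variances.

0.914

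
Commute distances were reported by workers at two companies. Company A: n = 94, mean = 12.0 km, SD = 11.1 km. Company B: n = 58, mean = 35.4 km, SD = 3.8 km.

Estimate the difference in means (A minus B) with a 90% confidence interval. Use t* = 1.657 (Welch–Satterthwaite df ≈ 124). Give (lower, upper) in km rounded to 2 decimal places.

(-25.47, -21.33)

Standard errors of each mean: 11.1/√94 = 1.1449 and 3.8/√58 = 0.4990.
SE(x̄₁ − x̄₂) = √(1.1449² + 0.4990²) = 1.2489 for independent samples with unequal variances.
With t* = 1.657, the margin is 1.657 × 1.2489 = 2.0694.
x̄₁ − x̄₂ = 12.0 − 35.4 = -23.4000; the interval is -23.4000 ± 2.0694 = (-25.47, -21.33).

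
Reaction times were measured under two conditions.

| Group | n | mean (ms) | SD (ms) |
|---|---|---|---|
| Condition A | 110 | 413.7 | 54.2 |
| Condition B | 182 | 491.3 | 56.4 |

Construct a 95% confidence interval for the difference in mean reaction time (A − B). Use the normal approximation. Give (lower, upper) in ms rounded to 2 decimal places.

SE₁ = s₁/√n₁ = 54.2/√110 = 5.1678; SE₂ = 56.4/√182 = 4.1806.
Independent samples, unequal variances: SE_diff = √(SE₁² + SE₂²) = √(26.70615684 + 17.47741636) = 6.6471.
z* = 1.960, so margin of error = 1.960 × 6.6471 = 13.0283.
Difference in means = 413.7 − 491.3 = -77.6000.
-77.6000 ± 13.0283 → (-90.63, -64.57).

(-90.63, -64.57)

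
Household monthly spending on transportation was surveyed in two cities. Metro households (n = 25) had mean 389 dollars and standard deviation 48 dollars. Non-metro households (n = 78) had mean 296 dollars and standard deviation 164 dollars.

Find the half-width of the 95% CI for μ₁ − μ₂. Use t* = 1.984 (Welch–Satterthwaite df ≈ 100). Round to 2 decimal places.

41.47

Per-group SEs: s₁/√n₁ = 48/√25 = 9.6000, s₂/√n₂ = 164/√78 = 18.5693.
Unpooled SE of the difference: √(92.16 + 344.81890249) = 20.9040.
Margin of error = t* · SE = 1.984 × 20.9040 = 41.4735.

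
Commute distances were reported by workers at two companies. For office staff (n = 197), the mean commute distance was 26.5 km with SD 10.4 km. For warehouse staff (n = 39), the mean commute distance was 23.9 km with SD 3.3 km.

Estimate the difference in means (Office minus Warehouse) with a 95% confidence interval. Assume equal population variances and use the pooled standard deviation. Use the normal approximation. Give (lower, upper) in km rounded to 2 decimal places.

(-0.70, 5.90)

s_p = √[((n₁−1)s₁² + (n₂−1)s₂²)/(n₁+n₂−2)] = √[(196·10.4² + 38·3.3²)/234] = 9.6106.
SE = 9.6106·√(1/197 + 1/39) = 1.6844.
With z* = 1.960, margin = 1.960 × 1.6844 = 3.3014.
x̄₁ − x̄₂ = 26.5 − 23.9 = 2.6000; interval 2.6000 ± 3.3014 = (-0.70, 5.90).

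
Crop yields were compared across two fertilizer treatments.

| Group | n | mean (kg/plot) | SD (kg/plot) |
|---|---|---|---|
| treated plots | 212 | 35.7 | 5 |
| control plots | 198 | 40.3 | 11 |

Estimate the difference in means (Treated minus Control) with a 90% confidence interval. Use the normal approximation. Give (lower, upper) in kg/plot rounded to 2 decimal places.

(-6.00, -3.20)

Standard errors of each mean: 5/√212 = 0.3434 and 11/√198 = 0.7817.
SE(x̄₁ − x̄₂) = √(0.3434² + 0.7817²) = 0.8538 for independent samples with unequal variances.
With z* = 1.645, the margin is 1.645 × 0.8538 = 1.4045.
x̄₁ − x̄₂ = 35.7 − 40.3 = -4.6000; the interval is -4.6000 ± 1.4045 = (-6.00, -3.20).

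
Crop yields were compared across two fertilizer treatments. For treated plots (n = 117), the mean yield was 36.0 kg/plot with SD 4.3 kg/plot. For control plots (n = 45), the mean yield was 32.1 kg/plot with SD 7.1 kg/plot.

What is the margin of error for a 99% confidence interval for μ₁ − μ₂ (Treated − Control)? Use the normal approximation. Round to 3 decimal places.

2.912

SE₁ = s₁/√n₁ = 4.3/√117 = 0.3975; SE₂ = 7.1/√45 = 1.0584.
Independent samples, unequal variances: SE_diff = √(SE₁² + SE₂²) = √(0.15800625 + 1.12021056) = 1.1306.
z* = 2.576, so margin of error = 2.576 × 1.1306 = 2.9124.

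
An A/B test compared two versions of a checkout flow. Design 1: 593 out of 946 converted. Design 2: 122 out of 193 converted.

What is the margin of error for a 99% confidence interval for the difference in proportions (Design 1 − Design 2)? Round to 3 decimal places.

First, p̂₁ = 593/946 = 0.6268; p̂₂ = 122/193 = 0.6321.
The two standard errors are √(0.6268×0.3732/946) = 0.01572 and √(0.6321×0.3679/193) = 0.03471.
Because the samples are independent, SE_diff = √(0.01572² + 0.03471²) = 0.03810.
Using z* = 2.576 for 99%, ME = 2.576 × 0.03810 = 0.09815.

0.098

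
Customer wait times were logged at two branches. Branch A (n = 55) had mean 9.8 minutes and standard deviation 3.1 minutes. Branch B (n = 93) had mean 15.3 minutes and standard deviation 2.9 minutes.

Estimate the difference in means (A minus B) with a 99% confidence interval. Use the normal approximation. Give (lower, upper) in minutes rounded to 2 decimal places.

(-6.83, -4.17)

Standard errors of each mean: 3.1/√55 = 0.4180 and 2.9/√93 = 0.3007.
SE(x̄₁ − x̄₂) = √(0.4180² + 0.3007²) = 0.5149 for independent samples with unequal variances.
With z* = 2.576, the margin is 2.576 × 0.5149 = 1.3264.
x̄₁ − x̄₂ = 9.8 − 15.3 = -5.5000; the interval is -5.5000 ± 1.3264 = (-6.83, -4.17).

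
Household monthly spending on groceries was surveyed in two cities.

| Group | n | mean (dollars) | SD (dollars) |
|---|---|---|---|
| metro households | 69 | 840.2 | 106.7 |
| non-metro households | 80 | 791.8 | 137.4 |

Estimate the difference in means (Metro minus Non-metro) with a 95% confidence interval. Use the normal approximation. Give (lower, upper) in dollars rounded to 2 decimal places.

SE₁ = s₁/√n₁ = 106.7/√69 = 12.8452; SE₂ = 137.4/√80 = 15.3618.
Independent samples, unequal variances: SE_diff = √(SE₁² + SE₂²) = √(164.99916304 + 235.98489924) = 20.0246.
z* = 1.960, so margin of error = 1.960 × 20.0246 = 39.2482.
Difference in means = 840.2 − 791.8 = 48.4000.
48.4000 ± 39.2482 → (9.15, 87.65).

(9.15, 87.65)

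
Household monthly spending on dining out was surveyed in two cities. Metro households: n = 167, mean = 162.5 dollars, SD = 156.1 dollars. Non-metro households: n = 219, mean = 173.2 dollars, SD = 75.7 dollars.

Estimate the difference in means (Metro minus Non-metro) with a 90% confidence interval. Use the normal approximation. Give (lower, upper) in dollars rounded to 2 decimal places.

Per-group SEs: s₁/√n₁ = 156.1/√167 = 12.0794, s₂/√n₂ = 75.7/√219 = 5.1153.
Unpooled SE of the difference: √(145.91190436 + 26.16629409) = 13.1179.
Margin of error = z* · SE = 1.645 × 13.1179 = 21.5789.
x̄₁ − x̄₂ = 162.5 − 173.2 = -10.7000.
CI: -10.7000 ± 21.5789 = (-32.28, 10.88).

(-32.28, 10.88)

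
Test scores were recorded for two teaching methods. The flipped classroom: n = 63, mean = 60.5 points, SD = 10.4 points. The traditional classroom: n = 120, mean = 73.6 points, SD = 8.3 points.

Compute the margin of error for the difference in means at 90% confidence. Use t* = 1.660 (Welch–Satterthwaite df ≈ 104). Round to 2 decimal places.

2.51

Per-group SEs: s₁/√n₁ = 10.4/√63 = 1.3103, s₂/√n₂ = 8.3/√120 = 0.7577.
Unpooled SE of the difference: √(1.71688609 + 0.57410929) = 1.5136.
Margin of error = t* · SE = 1.660 × 1.5136 = 2.5126.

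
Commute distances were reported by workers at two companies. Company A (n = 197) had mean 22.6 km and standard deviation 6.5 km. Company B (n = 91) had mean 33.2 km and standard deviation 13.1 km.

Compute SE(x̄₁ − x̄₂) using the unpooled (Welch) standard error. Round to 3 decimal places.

1.449

Standard errors of each mean: 6.5/√197 = 0.4631 and 13.1/√91 = 1.3733.
SE(x̄₁ − x̄₂) = √(0.4631² + 1.3733²) = 1.4493 for independent samples with unequal variances.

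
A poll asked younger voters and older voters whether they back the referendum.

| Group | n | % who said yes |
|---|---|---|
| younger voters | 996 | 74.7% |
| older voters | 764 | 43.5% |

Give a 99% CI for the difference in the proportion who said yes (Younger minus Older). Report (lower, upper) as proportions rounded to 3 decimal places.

The two standard errors are √(0.7470×0.2530/996) = 0.01377 and √(0.4350×0.5650/764) = 0.01794.
Because the samples are independent, SE_diff = √(0.01377² + 0.01794²) = 0.02262.
Using z* = 2.576 for 99%, ME = 2.576 × 0.02262 = 0.05827.
p̂₁ − p̂₂ = 0.3120; interval 0.3120 ± 0.05827 gives (0.254, 0.370).

(0.254, 0.370)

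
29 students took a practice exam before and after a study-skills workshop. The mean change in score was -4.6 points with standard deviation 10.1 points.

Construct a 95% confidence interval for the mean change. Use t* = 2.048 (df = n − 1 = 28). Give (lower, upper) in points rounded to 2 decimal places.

Paired design: SE = s_d/√n = 10.1/√29 = 1.8755.
t* = 2.048; margin of error = 2.048 × 1.8755 = 3.8410.
-4.6 ± 3.8410 → (-8.44, -0.76).

(-8.44, -0.76)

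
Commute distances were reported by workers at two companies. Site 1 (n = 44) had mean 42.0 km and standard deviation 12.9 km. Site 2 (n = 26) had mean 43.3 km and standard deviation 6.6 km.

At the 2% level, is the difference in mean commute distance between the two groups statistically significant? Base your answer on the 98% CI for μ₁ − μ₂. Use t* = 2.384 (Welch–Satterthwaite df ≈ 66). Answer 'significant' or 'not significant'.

not significant

SE₁ = s₁/√n₁ = 12.9/√44 = 1.9447; SE₂ = 6.6/√26 = 1.2944.
Independent samples, unequal variances: SE_diff = √(SE₁² + SE₂²) = √(3.78185809 + 1.67547136) = 2.3361.
t* = 2.384, so margin of error = 2.384 × 2.3361 = 5.5693.
Difference in means = 42.0 − 43.3 = -1.3000.
-1.3000 ± 5.5693 → (-6.8693, 4.2693).
The interval (-6.8693, 4.2693) contains 0, so the difference is not significant.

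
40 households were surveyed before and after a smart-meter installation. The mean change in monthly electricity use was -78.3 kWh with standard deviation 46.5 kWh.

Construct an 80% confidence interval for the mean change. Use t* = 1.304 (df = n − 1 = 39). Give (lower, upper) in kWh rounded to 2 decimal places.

(-87.89, -68.71)

Paired design: SE = s_d/√n = 46.5/√40 = 7.3523.
t* = 1.304; margin of error = 1.304 × 7.3523 = 9.5874.
-78.3 ± 9.5874 → (-87.89, -68.71).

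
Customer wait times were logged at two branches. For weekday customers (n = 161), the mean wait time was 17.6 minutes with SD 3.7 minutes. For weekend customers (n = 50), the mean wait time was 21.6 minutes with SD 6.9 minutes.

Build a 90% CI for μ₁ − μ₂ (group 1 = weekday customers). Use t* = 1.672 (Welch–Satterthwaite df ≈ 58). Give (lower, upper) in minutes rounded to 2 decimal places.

Standard errors of each mean: 3.7/√161 = 0.2916 and 6.9/√50 = 0.9758.
SE(x̄₁ − x̄₂) = √(0.2916² + 0.9758²) = 1.0184 for independent samples with unequal variances.
With t* = 1.672, the margin is 1.672 × 1.0184 = 1.7028.
x̄₁ − x̄₂ = 17.6 − 21.6 = -4.0000; the interval is -4.0000 ± 1.7028 = (-5.70, -2.30).

(-5.70, -2.30)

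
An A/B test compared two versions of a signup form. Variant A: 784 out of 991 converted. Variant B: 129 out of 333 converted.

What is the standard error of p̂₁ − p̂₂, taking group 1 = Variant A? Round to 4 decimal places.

0.0297

p̂₁ = 784/991 = 0.7911 and p̂₂ = 129/333 = 0.3874.
SE₁ = √(p̂₁(1−p̂₁)/n₁) = √(0.7911·0.2089/991) = 0.01291; SE₂ = √(0.3874·0.6126/333) = 0.02670.
Independent samples: SE of the difference = √(SE₁² + SE₂²) = √(0.0001666681 + 0.00071289) = 0.02966.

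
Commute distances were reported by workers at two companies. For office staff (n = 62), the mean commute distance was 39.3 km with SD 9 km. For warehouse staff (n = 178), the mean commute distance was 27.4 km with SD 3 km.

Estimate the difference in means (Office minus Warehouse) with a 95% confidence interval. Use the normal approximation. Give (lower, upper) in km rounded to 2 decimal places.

SE₁ = s₁/√n₁ = 9/√62 = 1.1430; SE₂ = 3/√178 = 0.2249.
Independent samples, unequal variances: SE_diff = √(SE₁² + SE₂²) = √(1.306449 + 0.05058001) = 1.1649.
z* = 1.960, so margin of error = 1.960 × 1.1649 = 2.2832.
Difference in means = 39.3 − 27.4 = 11.9000.
11.9000 ± 2.2832 → (9.62, 14.18).

(9.62, 14.18)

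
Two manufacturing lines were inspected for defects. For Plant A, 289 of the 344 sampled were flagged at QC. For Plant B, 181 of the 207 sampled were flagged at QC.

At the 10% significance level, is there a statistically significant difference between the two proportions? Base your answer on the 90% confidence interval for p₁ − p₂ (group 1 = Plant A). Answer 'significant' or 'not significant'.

Sample proportions: 289/344 = 0.8401, 181/207 = 0.8744.
Each SE is √(p̂(1−p̂)/n): √(0.8401·0.1599/344) = 0.01976 and √(0.8744·0.1256/207) = 0.02303.
SE(p̂₁ − p̂₂) = √(SE₁² + SE₂²) = √(0.0003904576 + 0.0005303809) = 0.03035, since the two samples are independent.
At 90% confidence z* = 1.645; margin = 1.645 × 0.03035 = 0.04993.
The difference is 0.8401 − 0.8744 = -0.0343, so the interval is -0.0343 ± 0.04993 = (-0.08423, 0.01563).
The interval (-0.08423, 0.01563) contains 0, so the difference is not significant.

not significant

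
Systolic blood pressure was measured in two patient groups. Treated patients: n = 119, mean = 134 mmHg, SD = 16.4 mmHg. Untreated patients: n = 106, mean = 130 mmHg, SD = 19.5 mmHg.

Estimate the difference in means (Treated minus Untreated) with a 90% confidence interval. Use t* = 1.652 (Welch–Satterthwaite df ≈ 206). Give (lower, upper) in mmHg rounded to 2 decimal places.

Standard errors of each mean: 16.4/√119 = 1.5034 and 19.5/√106 = 1.8940.
SE(x̄₁ − x̄₂) = √(1.5034² + 1.8940²) = 2.4181 for independent samples with unequal variances.
With t* = 1.652, the margin is 1.652 × 2.4181 = 3.9947.
x̄₁ − x̄₂ = 134 − 130 = 4.0000; the interval is 4.0000 ± 3.9947 = (0.01, 7.99).

(0.01, 7.99)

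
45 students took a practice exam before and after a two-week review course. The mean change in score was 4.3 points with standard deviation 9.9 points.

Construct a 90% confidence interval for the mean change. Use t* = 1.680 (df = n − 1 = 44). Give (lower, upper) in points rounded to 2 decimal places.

Paired design: SE = s_d/√n = 9.9/√45 = 1.4758.
t* = 1.680; margin of error = 1.680 × 1.4758 = 2.4793.
4.3 ± 2.4793 → (1.82, 6.78).

(1.82, 6.78)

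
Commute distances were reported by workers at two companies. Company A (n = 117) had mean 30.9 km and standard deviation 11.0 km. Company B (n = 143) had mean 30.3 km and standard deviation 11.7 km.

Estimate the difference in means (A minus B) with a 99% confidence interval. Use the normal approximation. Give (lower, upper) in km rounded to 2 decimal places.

SE₁ = s₁/√n₁ = 11.0/√117 = 1.0170; SE₂ = 11.7/√143 = 0.9784.
Independent samples, unequal variances: SE_diff = √(SE₁² + SE₂²) = √(1.034289 + 0.95726656) = 1.4112.
z* = 2.576, so margin of error = 2.576 × 1.4112 = 3.6353.
Difference in means = 30.9 − 30.3 = 0.6000.
0.6000 ± 3.6353 → (-3.04, 4.24).

(-3.04, 4.24)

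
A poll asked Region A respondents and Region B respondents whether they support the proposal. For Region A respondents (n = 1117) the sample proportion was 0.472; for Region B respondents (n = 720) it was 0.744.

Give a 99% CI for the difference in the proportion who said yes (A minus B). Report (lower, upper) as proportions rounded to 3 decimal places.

Each SE is √(p̂(1−p̂)/n): √(0.4720·0.5280/1117) = 0.01494 and √(0.7440·0.2560/720) = 0.01626.
SE(p̂₁ − p̂₂) = √(SE₁² + SE₂²) = √(0.0002232036 + 0.0002643876) = 0.02208, since the two samples are independent.
At 99% confidence z* = 2.576; margin = 2.576 × 0.02208 = 0.05688.
The difference is 0.4720 − 0.7440 = -0.2720, so the interval is -0.2720 ± 0.05688 = (-0.329, -0.215).

(-0.329, -0.215)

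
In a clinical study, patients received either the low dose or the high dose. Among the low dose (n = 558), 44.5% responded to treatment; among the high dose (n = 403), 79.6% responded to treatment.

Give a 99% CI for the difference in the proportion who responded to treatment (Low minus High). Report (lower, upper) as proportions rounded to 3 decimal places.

SE₁ = √(p̂₁(1−p̂₁)/n₁) = √(0.4450·0.5550/558) = 0.02104; SE₂ = √(0.7960·0.2040/403) = 0.02007.
Independent samples: SE of the difference = √(SE₁² + SE₂²) = √(0.0004426816 + 0.0004028049) = 0.02908.
z* for 99% confidence is 2.576, so the margin of error is 2.576 × 0.02908 = 0.07491.
Point estimate p̂₁ − p̂₂ = 0.4450 − 0.7960 = -0.3510.
-0.3510 ± 0.07491 → (-0.426, -0.276).

(-0.426, -0.276)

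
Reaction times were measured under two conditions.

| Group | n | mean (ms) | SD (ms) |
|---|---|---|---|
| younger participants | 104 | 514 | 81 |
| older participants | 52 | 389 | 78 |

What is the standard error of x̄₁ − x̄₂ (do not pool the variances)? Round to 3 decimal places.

Standard errors of each mean: 81/√104 = 7.9427 and 78/√52 = 10.8167.
SE(x̄₁ − x̄₂) = √(7.9427² + 10.8167²) = 13.4197 for independent samples with unequal variances.

13.420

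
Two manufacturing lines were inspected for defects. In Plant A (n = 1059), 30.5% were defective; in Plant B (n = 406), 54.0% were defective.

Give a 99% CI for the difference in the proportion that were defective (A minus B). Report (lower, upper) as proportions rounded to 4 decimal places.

Each SE is √(p̂(1−p̂)/n): √(0.3050·0.6950/1059) = 0.01415 and √(0.5400·0.4600/406) = 0.02474.
SE(p̂₁ − p̂₂) = √(SE₁² + SE₂²) = √(0.0002002225 + 0.0006120676) = 0.02850, since the two samples are independent.
At 99% confidence z* = 2.576; margin = 2.576 × 0.02850 = 0.07342.
The difference is 0.3050 − 0.5400 = -0.2350, so the interval is -0.2350 ± 0.07342 = (-0.3084, -0.1616).

(-0.3084, -0.1616)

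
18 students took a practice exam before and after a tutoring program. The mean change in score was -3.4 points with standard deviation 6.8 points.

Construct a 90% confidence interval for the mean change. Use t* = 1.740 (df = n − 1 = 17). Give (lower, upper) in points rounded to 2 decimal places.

Paired design: SE = s_d/√n = 6.8/√18 = 1.6028.
t* = 1.740; margin of error = 1.740 × 1.6028 = 2.7889.
-3.4 ± 2.7889 → (-6.19, -0.61).

(-6.19, -0.61)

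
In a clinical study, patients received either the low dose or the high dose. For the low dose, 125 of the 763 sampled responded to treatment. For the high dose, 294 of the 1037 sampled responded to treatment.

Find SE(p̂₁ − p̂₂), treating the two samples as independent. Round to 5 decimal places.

Sample proportions: 125/763 = 0.1638, 294/1037 = 0.2835.
Each SE is √(p̂(1−p̂)/n): √(0.1638·0.8362/763) = 0.01340 and √(0.2835·0.7165/1037) = 0.01400.
SE(p̂₁ − p̂₂) = √(SE₁² + SE₂²) = √(0.00017956 + 0.000196) = 0.01938, since the two samples are independent.

0.01938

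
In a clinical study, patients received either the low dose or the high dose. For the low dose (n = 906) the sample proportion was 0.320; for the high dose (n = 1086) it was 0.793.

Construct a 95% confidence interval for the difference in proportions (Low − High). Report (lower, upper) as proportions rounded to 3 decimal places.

The two standard errors are √(0.3200×0.6800/906) = 0.01550 and √(0.7930×0.2070/1086) = 0.01229.
Because the samples are independent, SE_diff = √(0.01550² + 0.01229²) = 0.01978.
Using z* = 1.960 for 95%, ME = 1.960 × 0.01978 = 0.03877.
p̂₁ − p̂₂ = -0.4730; interval -0.4730 ± 0.03877 gives (-0.512, -0.434).

(-0.512, -0.434)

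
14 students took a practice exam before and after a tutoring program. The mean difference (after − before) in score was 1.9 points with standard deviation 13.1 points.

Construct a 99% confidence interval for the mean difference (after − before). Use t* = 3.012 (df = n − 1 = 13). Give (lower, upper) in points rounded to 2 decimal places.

(-8.65, 12.45)

This is a matched-pairs design, so SE = s_d/√n = 13.1/√14 = 3.5011.
Margin = 3.012 × 3.5011 = 10.5453; the interval is 1.9 ± 10.5453 = (-8.65, 12.45).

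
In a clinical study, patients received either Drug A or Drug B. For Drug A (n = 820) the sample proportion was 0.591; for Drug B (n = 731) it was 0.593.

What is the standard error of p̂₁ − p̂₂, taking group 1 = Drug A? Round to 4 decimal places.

Each SE is √(p̂(1−p̂)/n): √(0.5910·0.4090/820) = 0.01717 and √(0.5930·0.4070/731) = 0.01817.
SE(p̂₁ − p̂₂) = √(SE₁² + SE₂²) = √(0.0002948089 + 0.0003301489) = 0.02500, since the two samples are independent.

0.0250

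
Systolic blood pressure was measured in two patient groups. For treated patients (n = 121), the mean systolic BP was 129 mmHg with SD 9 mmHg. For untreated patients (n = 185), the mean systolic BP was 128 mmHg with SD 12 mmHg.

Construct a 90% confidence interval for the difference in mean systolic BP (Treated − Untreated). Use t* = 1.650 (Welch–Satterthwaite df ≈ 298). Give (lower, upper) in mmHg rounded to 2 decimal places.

(-0.99, 2.99)

Per-group SEs: s₁/√n₁ = 9/√121 = 0.8182, s₂/√n₂ = 12/√185 = 0.8823.
Unpooled SE of the difference: √(0.66945124 + 0.77845329) = 1.2033.
Margin of error = t* · SE = 1.650 × 1.2033 = 1.9854.
x̄₁ − x̄₂ = 129 − 128 = 1.0000.
CI: 1.0000 ± 1.9854 = (-0.99, 2.99).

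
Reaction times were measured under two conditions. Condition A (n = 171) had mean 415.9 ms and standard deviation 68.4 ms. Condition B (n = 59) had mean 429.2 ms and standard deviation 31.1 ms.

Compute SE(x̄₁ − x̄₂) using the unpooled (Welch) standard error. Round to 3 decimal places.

SE₁ = s₁/√n₁ = 68.4/√171 = 5.2307; SE₂ = 31.1/√59 = 4.0489.
Independent samples, unequal variances: SE_diff = √(SE₁² + SE₂²) = √(27.36022249 + 16.39359121) = 6.6147.

6.615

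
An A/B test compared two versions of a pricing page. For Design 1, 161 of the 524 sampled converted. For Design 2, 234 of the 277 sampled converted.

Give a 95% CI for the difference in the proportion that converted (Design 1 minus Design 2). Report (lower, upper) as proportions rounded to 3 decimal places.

Sample proportions: 161/524 = 0.3073, 234/277 = 0.8448.
Each SE is √(p̂(1−p̂)/n): √(0.3073·0.6927/524) = 0.02016 and √(0.8448·0.1552/277) = 0.02176.
SE(p̂₁ − p̂₂) = √(SE₁² + SE₂²) = √(0.0004064256 + 0.0004734976) = 0.02966, since the two samples are independent.
At 95% confidence z* = 1.960; margin = 1.960 × 0.02966 = 0.05813.
The difference is 0.3073 − 0.8448 = -0.5375, so the interval is -0.5375 ± 0.05813 = (-0.596, -0.479).

(-0.596, -0.479)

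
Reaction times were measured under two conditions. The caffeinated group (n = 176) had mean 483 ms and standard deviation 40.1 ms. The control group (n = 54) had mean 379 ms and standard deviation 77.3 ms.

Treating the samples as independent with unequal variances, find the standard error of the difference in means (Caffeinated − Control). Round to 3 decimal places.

Per-group SEs: s₁/√n₁ = 40.1/√176 = 3.0227, s₂/√n₂ = 77.3/√54 = 10.5192.
Unpooled SE of the difference: √(9.13671529 + 110.65356864) = 10.9449.

10.945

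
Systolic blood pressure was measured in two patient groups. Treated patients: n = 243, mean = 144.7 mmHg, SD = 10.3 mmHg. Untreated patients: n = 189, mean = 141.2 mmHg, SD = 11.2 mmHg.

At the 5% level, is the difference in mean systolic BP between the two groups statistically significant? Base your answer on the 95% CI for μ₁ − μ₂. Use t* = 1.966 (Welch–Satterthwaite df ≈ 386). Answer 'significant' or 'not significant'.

Standard errors of each mean: 10.3/√243 = 0.6607 and 11.2/√189 = 0.8147.
SE(x̄₁ − x̄₂) = √(0.6607² + 0.8147²) = 1.0489 for independent samples with unequal variances.
With t* = 1.966, the margin is 1.966 × 1.0489 = 2.0621.
x̄₁ − x̄₂ = 144.7 − 141.2 = 3.5000; the interval is 3.5000 ± 2.0621 = (1.4379, 5.5621).
The interval (1.4379, 5.5621) does not contain 0, so the difference is significant.

significant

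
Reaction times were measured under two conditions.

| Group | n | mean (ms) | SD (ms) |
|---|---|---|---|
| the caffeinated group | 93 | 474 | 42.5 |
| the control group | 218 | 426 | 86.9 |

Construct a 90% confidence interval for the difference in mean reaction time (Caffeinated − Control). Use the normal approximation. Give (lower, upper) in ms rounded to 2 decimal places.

(35.90, 60.10)

Per-group SEs: s₁/√n₁ = 42.5/√93 = 4.4070, s₂/√n₂ = 86.9/√218 = 5.8856.
Unpooled SE of the difference: √(19.421649 + 34.64028736) = 7.3527.
Margin of error = z* · SE = 1.645 × 7.3527 = 12.0952.
x̄₁ − x̄₂ = 474 − 426 = 48.0000.
CI: 48.0000 ± 12.0952 = (35.90, 60.10).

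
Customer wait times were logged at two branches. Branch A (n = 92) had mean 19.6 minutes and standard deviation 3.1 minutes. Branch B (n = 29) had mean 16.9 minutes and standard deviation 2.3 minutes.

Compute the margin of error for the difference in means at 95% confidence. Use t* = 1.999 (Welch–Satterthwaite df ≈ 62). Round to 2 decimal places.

Standard errors of each mean: 3.1/√92 = 0.3232 and 2.3/√29 = 0.4271.
SE(x̄₁ − x̄₂) = √(0.3232² + 0.4271²) = 0.5356 for independent samples with unequal variances.
With t* = 1.999, the margin is 1.999 × 0.5356 = 1.0707.

1.07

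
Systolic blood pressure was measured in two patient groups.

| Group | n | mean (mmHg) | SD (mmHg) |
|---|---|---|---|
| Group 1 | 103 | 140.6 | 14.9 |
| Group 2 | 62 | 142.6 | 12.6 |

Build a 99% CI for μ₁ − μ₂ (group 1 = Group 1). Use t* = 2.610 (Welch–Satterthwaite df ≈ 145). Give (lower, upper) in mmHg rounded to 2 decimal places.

Per-group SEs: s₁/√n₁ = 14.9/√103 = 1.4681, s₂/√n₂ = 12.6/√62 = 1.6002.
Unpooled SE of the difference: √(2.15531761 + 2.56064004) = 2.1716.
Margin of error = t* · SE = 2.610 × 2.1716 = 5.6679.
x̄₁ − x̄₂ = 140.6 − 142.6 = -2.0000.
CI: -2.0000 ± 5.6679 = (-7.67, 3.67).

(-7.67, 3.67)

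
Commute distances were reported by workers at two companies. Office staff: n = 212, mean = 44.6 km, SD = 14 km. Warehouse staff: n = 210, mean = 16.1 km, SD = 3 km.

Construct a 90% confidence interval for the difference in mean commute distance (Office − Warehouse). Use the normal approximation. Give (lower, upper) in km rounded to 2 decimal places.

(26.88, 30.12)

Standard errors of each mean: 14/√212 = 0.9615 and 3/√210 = 0.2070.
SE(x̄₁ − x̄₂) = √(0.9615² + 0.2070²) = 0.9835 for independent samples with unequal variances.
With z* = 1.645, the margin is 1.645 × 0.9835 = 1.6179.
x̄₁ − x̄₂ = 44.6 − 16.1 = 28.5000; the interval is 28.5000 ± 1.6179 = (26.88, 30.12).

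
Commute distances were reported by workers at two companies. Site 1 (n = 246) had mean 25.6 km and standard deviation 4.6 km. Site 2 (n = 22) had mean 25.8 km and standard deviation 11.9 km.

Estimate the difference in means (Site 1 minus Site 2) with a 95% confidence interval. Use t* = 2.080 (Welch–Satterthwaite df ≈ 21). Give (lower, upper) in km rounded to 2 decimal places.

SE₁ = s₁/√n₁ = 4.6/√246 = 0.2933; SE₂ = 11.9/√22 = 2.5371.
Independent samples, unequal variances: SE_diff = √(SE₁² + SE₂²) = √(0.08602489 + 6.43687641) = 2.5540.
t* = 2.080, so margin of error = 2.080 × 2.5540 = 5.3123.
Difference in means = 25.6 − 25.8 = -0.2000.
-0.2000 ± 5.3123 → (-5.51, 5.11).

(-5.51, 5.11)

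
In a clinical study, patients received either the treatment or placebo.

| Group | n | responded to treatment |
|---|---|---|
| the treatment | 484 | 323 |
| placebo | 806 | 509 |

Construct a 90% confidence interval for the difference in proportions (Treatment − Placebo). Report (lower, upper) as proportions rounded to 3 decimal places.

p̂₁ = 323/484 = 0.6674 and p̂₂ = 509/806 = 0.6315.
SE₁ = √(p̂₁(1−p̂₁)/n₁) = √(0.6674·0.3326/484) = 0.02142; SE₂ = √(0.6315·0.3685/806) = 0.01699.
Independent samples: SE of the difference = √(SE₁² + SE₂²) = √(0.0004588164 + 0.0002886601) = 0.02734.
z* for 90% confidence is 1.645, so the margin of error is 1.645 × 0.02734 = 0.04497.
Point estimate p̂₁ − p̂₂ = 0.6674 − 0.6315 = 0.0359.
0.0359 ± 0.04497 → (-0.009, 0.081).

(-0.009, 0.081)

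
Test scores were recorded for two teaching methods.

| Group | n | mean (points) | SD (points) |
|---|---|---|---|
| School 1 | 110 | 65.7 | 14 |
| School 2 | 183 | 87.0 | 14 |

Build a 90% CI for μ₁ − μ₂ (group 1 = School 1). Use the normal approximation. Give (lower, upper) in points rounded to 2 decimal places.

(-24.08, -18.52)

Per-group SEs: s₁/√n₁ = 14/√110 = 1.3348, s₂/√n₂ = 14/√183 = 1.0349.
Unpooled SE of the difference: √(1.78169104 + 1.07101801) = 1.6890.
Margin of error = z* · SE = 1.645 × 1.6890 = 2.7784.
x̄₁ − x̄₂ = 65.7 − 87.0 = -21.3000.
CI: -21.3000 ± 2.7784 = (-24.08, -18.52).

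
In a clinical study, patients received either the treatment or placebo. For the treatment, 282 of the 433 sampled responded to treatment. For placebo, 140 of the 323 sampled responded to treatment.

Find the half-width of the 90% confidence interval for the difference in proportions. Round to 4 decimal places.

0.0590

First, p̂₁ = 282/433 = 0.6513; p̂₂ = 140/323 = 0.4334.
The two standard errors are √(0.6513×0.3487/433) = 0.02290 and √(0.4334×0.5666/323) = 0.02757.
Because the samples are independent, SE_diff = √(0.02290² + 0.02757²) = 0.03584.
Using z* = 1.645 for 90%, ME = 1.645 × 0.03584 = 0.05896.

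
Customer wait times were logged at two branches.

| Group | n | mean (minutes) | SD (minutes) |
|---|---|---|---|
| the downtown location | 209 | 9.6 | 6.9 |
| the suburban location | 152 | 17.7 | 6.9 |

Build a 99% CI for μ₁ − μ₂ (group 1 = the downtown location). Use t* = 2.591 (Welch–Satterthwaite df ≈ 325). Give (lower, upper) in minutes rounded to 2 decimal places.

Per-group SEs: s₁/√n₁ = 6.9/√209 = 0.4773, s₂/√n₂ = 6.9/√152 = 0.5597.
Unpooled SE of the difference: √(0.22781529 + 0.31326409) = 0.7356.
Margin of error = t* · SE = 2.591 × 0.7356 = 1.9059.
x̄₁ − x̄₂ = 9.6 − 17.7 = -8.1000.
CI: -8.1000 ± 1.9059 = (-10.01, -6.19).

(-10.01, -6.19)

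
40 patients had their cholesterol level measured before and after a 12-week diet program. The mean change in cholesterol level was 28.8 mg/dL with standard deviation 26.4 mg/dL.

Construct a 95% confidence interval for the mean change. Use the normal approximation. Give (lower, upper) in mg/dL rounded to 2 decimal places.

(20.62, 36.98)

Paired design: SE = s_d/√n = 26.4/√40 = 4.1742.
z* = 1.960; margin of error = 1.960 × 4.1742 = 8.1814.
28.8 ± 8.1814 → (20.62, 36.98).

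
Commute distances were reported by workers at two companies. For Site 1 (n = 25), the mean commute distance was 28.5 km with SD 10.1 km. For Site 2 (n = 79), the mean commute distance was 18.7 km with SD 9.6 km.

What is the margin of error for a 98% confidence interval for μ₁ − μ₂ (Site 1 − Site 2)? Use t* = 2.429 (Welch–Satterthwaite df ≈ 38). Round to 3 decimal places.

Standard errors of each mean: 10.1/√25 = 2.0200 and 9.6/√79 = 1.0801.
SE(x̄₁ − x̄₂) = √(2.0200² + 1.0801²) = 2.2906 for independent samples with unequal variances.
With t* = 2.429, the margin is 2.429 × 2.2906 = 5.5639.

5.564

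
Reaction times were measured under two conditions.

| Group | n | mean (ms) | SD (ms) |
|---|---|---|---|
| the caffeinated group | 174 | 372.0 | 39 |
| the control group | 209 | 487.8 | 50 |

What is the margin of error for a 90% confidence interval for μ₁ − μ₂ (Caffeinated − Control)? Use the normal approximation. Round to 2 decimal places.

Standard errors of each mean: 39/√174 = 2.9566 and 50/√209 = 3.4586.
SE(x̄₁ − x̄₂) = √(2.9566² + 3.4586²) = 4.5501 for independent samples with unequal variances.
With z* = 1.645, the margin is 1.645 × 4.5501 = 7.4849.

7.48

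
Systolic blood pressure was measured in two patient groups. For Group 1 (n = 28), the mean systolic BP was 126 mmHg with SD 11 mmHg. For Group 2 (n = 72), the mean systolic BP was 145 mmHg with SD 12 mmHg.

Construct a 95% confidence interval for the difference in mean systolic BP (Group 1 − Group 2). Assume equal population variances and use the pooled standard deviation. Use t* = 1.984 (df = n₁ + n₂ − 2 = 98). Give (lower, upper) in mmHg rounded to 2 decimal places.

(-24.18, -13.82)

s_p = √[((n₁−1)s₁² + (n₂−1)s₂²)/(n₁+n₂−2)] = √[(27·11² + 71·12²)/98] = 11.7330.
SE = 11.7330·√(1/28 + 1/72) = 2.6131.
With t* = 1.984, margin = 1.984 × 2.6131 = 5.1844.
x̄₁ − x̄₂ = 126 − 145 = -19.0000; interval -19.0000 ± 5.1844 = (-24.18, -13.82).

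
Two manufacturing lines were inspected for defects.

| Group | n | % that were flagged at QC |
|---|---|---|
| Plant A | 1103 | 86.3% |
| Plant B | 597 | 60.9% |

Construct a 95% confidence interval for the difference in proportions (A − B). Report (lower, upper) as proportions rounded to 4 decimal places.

(0.2099, 0.2981)

The two standard errors are √(0.8630×0.1370/1103) = 0.01035 and √(0.6090×0.3910/597) = 0.01997.
Because the samples are independent, SE_diff = √(0.01035² + 0.01997²) = 0.02249.
Using z* = 1.960 for 95%, ME = 1.960 × 0.02249 = 0.04408.
p̂₁ − p̂₂ = 0.2540; interval 0.2540 ± 0.04408 gives (0.2099, 0.2981).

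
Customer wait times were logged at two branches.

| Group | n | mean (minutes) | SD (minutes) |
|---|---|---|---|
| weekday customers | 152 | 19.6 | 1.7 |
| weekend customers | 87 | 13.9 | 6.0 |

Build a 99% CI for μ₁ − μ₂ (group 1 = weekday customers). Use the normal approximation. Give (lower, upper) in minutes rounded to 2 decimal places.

(4.01, 7.39)

SE₁ = s₁/√n₁ = 1.7/√152 = 0.1379; SE₂ = 6.0/√87 = 0.6433.
Independent samples, unequal variances: SE_diff = √(SE₁² + SE₂²) = √(0.01901641 + 0.41383489) = 0.6579.
z* = 2.576, so margin of error = 2.576 × 0.6579 = 1.6948.
Difference in means = 19.6 − 13.9 = 5.7000.
5.7000 ± 1.6948 → (4.01, 7.39).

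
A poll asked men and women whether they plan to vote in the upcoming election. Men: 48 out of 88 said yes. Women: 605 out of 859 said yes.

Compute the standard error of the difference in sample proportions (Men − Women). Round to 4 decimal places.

Sample proportions: 48/88 = 0.5455, 605/859 = 0.7043.
Each SE is √(p̂(1−p̂)/n): √(0.5455·0.4545/88) = 0.05308 and √(0.7043·0.2957/859) = 0.01557.
SE(p̂₁ − p̂₂) = √(SE₁² + SE₂²) = √(0.0028174864 + 0.0002424249) = 0.05532, since the two samples are independent.

0.0553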